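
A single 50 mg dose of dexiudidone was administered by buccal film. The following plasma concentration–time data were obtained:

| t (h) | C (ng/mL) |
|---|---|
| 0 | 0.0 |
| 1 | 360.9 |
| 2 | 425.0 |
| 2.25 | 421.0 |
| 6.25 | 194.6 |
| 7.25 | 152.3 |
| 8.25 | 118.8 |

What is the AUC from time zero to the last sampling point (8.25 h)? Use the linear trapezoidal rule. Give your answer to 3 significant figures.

Trapezoidal AUC_0→8.25:
  [0→1]: (0.0+360.9)/2 × 1 = 180.45
  [1→2]: (360.9+425.0)/2 × 1 = 392.95
  [2→2.25]: (425.0+421.0)/2 × 0.25 = 105.75
  [2.25→6.25]: (421.0+194.6)/2 × 4 = 1231.2
  [6.25→7.25]: (194.6+152.3)/2 × 1 = 173.45
  [7.25→8.25]: (152.3+118.8)/2 × 1 = 135.55
  Sum = 2219.35 ng/mL·h

AUC = 2220 ng/mL·h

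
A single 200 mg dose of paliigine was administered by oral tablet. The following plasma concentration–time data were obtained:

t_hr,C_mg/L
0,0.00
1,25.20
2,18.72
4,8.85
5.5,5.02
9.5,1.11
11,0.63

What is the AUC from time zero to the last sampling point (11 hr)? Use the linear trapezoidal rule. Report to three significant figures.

Trapezoidal AUC_0→11:
  [0→1]: (0.00+25.20)/2 × 1 = 12.6
  [1→2]: (25.20+18.72)/2 × 1 = 21.96
  [2→4]: (18.72+8.85)/2 × 2 = 27.57
  [4→5.5]: (8.85+5.02)/2 × 1.5 = 10.4025
  [5.5→9.5]: (5.02+1.11)/2 × 4 = 12.26
  [9.5→11]: (1.11+0.63)/2 × 1.5 = 1.305
  Sum = 86.0975 mg/L·hr

AUC = 86.1 mg/L·hr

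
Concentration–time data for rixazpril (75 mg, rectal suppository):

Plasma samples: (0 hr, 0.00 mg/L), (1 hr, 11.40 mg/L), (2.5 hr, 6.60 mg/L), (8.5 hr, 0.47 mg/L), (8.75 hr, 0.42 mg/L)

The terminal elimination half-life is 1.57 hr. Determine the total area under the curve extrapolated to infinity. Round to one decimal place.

Trapezoidal AUC_0→8.75:
  [0→1]: (0.00+11.40)/2 × 1 = 5.7
  [1→2.5]: (11.40+6.60)/2 × 1.5 = 13.5
  [2.5→8.5]: (6.60+0.47)/2 × 6 = 21.21
  [8.5→8.75]: (0.47+0.42)/2 × 0.25 = 0.11125
  Sum = 40.52125 mg/L·hr
k_e = ln2 / t½ = 0.693147 / 1.57 = 0.4415 hr^-1
Extrapolated tail: C_last / k_e = 0.42 / 0.4415 = 0.951
AUC_0→∞ = 40.52125 + 0.951 = 41.47225 mg/L·hr

AUC = 41.5 mg/L·hr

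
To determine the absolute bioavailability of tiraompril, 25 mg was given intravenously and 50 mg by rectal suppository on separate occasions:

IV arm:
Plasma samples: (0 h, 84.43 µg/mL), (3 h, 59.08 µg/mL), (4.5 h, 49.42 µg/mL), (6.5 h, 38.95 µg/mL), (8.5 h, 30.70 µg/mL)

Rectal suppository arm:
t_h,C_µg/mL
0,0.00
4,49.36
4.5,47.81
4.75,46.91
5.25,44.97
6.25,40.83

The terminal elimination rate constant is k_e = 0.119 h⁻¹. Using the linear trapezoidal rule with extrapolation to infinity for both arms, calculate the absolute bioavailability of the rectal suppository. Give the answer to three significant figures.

F = 0.382

Trapezoidal AUC_0→8.5 (IV):
  [0→3]: (84.43+59.08)/2 × 3 = 215.265
  [3→4.5]: (59.08+49.42)/2 × 1.5 = 81.375
  [4.5→6.5]: (49.42+38.95)/2 × 2 = 88.37
  [6.5→8.5]: (38.95+30.70)/2 × 2 = 69.65
  Sum = 454.66 µg/mL·h
IV tail: 30.70/0.119 = 257.983; AUC_iv,0→∞ = 454.66 + 257.983 = 712.643 µg/mL·h
Trapezoidal AUC_0→6.25 (rectal suppository):
  [0→4]: (0.00+49.36)/2 × 4 = 98.72
  [4→4.5]: (49.36+47.81)/2 × 0.5 = 24.2925
  [4.5→4.75]: (47.81+46.91)/2 × 0.25 = 11.84
  [4.75→5.25]: (46.91+44.97)/2 × 0.5 = 22.97
  [5.25→6.25]: (44.97+40.83)/2 × 1 = 42.9
  Sum = 200.7225 µg/mL·h
rectal suppository tail: 40.83/0.119 = 343.109; AUC_ev,0→∞ = 200.7225 + 343.109 = 543.8315 µg/mL·h
F = (AUC_ev/D_ev)/(AUC_iv/D_iv) = (543.8315/50)/(712.643/25) = 10.87663/28.50572 = 0.3816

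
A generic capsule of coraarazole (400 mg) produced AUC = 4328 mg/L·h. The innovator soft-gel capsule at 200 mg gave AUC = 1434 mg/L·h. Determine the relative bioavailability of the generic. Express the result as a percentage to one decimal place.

F_rel = (AUC_test/D_test) / (AUC_ref/D_ref)
      = (4328/400) / (1434/200)
      = 10.82 / 7.17 = 1.5091 = 150.91%

F_rel = 150.9%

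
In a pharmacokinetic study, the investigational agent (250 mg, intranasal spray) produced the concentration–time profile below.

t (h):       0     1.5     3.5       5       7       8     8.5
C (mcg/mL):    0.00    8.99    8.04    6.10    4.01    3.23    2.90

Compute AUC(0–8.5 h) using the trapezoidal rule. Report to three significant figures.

Trapezoidal AUC_0→8.5:
  [0→1.5]: (0.00+8.99)/2 × 1.5 = 6.7425
  [1.5→3.5]: (8.99+8.04)/2 × 2 = 17.03
  [3.5→5]: (8.04+6.10)/2 × 1.5 = 10.605
  [5→7]: (6.10+4.01)/2 × 2 = 10.11
  [7→8]: (4.01+3.23)/2 × 1 = 3.62
  [8→8.5]: (3.23+2.90)/2 × 0.5 = 1.5325
  Sum = 49.64 mcg/mL·h

AUC = 49.6 mcg/mL·h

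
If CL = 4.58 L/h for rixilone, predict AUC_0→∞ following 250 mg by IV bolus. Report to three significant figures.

AUC = 54.6 mg/L·h

AUC_0→∞ = Dose_iv / CL
        = 250 / 4.58 = 54.5852 mg/L·h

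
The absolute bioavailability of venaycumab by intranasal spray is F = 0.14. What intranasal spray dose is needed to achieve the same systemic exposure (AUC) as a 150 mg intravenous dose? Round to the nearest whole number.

D_intranasal = 1071 mg

For equal systemic exposure: F × D_ev = D_iv
D_ev = D_iv / F = 150 / 0.14 = 1071.43 mg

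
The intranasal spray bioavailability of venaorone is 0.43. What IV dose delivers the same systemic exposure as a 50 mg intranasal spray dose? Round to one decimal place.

D_iv = 21.5 mg

Systemic exposure from an extravascular dose = F × D_ev, so the equivalent IV dose is F × D_ev.
D_iv = F × D_ev = 0.43 × 50 = 21.5 mg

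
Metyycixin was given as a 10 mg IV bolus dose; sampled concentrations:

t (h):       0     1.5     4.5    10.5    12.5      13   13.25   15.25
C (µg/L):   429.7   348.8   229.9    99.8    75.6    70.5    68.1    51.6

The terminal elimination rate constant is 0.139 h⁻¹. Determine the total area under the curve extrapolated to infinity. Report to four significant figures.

AUC = 3161 µg/L·h

Trapezoidal AUC_0→15.25:
  [0→1.5]: (429.7+348.8)/2 × 1.5 = 583.875
  [1.5→4.5]: (348.8+229.9)/2 × 3 = 868.05
  [4.5→10.5]: (229.9+99.8)/2 × 6 = 989.1
  [10.5→12.5]: (99.8+75.6)/2 × 2 = 175.4
  [12.5→13]: (75.6+70.5)/2 × 0.5 = 36.525
  [13→13.25]: (70.5+68.1)/2 × 0.25 = 17.325
  [13.25→15.25]: (68.1+51.6)/2 × 2 = 119.7
  Sum = 2789.975 µg/L·h
Extrapolated tail: C_last / k_e = 51.6 / 0.139 = 371.223
AUC_0→∞ = 2789.975 + 371.223 = 3161.198 µg/L·h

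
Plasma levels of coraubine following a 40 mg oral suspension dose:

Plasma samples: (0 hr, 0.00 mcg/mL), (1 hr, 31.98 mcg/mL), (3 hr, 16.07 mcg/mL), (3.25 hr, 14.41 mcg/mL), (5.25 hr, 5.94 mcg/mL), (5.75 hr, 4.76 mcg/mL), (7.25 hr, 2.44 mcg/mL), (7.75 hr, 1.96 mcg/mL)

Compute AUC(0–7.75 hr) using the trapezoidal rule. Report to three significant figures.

AUC = 97.4 mcg/mL·hr

Trapezoidal AUC_0→7.75:
  [0→1]: (0.00+31.98)/2 × 1 = 15.99
  [1→3]: (31.98+16.07)/2 × 2 = 48.05
  [3→3.25]: (16.07+14.41)/2 × 0.25 = 3.81
  [3.25→5.25]: (14.41+5.94)/2 × 2 = 20.35
  [5.25→5.75]: (5.94+4.76)/2 × 0.5 = 2.675
  [5.75→7.25]: (4.76+2.44)/2 × 1.5 = 5.4
  [7.25→7.75]: (2.44+1.96)/2 × 0.5 = 1.1
  Sum = 97.375 mcg/mL·hr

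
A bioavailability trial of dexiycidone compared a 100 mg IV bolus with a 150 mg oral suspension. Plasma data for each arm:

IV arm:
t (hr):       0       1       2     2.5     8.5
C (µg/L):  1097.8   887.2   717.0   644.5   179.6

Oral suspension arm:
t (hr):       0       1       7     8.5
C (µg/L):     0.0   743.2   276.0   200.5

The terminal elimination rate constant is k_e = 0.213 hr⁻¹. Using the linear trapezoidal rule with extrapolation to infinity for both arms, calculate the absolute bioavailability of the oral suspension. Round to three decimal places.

Trapezoidal AUC_0→8.5 (IV):
  [0→1]: (1097.8+887.2)/2 × 1 = 992.5
  [1→2]: (887.2+717.0)/2 × 1 = 802.1
  [2→2.5]: (717.0+644.5)/2 × 0.5 = 340.375
  [2.5→8.5]: (644.5+179.6)/2 × 6 = 2472.3
  Sum = 4607.275 µg/L·hr
IV tail: 179.6/0.213 = 843.192; AUC_iv,0→∞ = 4607.275 + 843.192 = 5450.467 µg/L·hr
Trapezoidal AUC_0→8.5 (oral suspension):
  [0→1]: (0.0+743.2)/2 × 1 = 371.6
  [1→7]: (743.2+276.0)/2 × 6 = 3057.6
  [7→8.5]: (276.0+200.5)/2 × 1.5 = 357.375
  Sum = 3786.575 µg/L·hr
oral suspension tail: 200.5/0.213 = 941.315; AUC_ev,0→∞ = 3786.575 + 941.315 = 4727.89 µg/L·hr
F = (AUC_ev/D_ev)/(AUC_iv/D_iv) = (4727.89/150)/(5450.467/100) = 31.5193/54.50467 = 0.5783

F = 0.578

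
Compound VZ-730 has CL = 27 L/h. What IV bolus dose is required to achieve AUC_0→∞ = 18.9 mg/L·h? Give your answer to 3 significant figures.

Dose = 510 mg

Dose_iv = CL × AUC_0→∞
     = 27 × 18.9 = 510.3 mg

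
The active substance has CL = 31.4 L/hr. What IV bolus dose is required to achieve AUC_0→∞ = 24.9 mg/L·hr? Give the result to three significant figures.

Dose_iv = CL × AUC_0→∞
     = 31.4 × 24.9 = 781.86 mg

Dose = 782 mg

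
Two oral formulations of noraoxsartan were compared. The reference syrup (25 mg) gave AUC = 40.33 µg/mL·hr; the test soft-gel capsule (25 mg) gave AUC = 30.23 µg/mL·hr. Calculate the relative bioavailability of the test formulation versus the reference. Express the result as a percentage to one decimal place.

F_rel = 75.0%

F_rel = (AUC_test/D_test) / (AUC_ref/D_ref)
      = (30.23/25) / (40.33/25)
      = 1.2092 / 1.6132 = 0.7496 = 74.96%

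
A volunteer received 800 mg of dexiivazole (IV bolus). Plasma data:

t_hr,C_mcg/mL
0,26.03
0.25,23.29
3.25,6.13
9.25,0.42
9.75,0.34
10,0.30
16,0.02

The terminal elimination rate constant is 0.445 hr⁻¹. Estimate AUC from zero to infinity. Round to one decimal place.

Trapezoidal AUC_0→16:
  [0→0.25]: (26.03+23.29)/2 × 0.25 = 6.165
  [0.25→3.25]: (23.29+6.13)/2 × 3 = 44.13
  [3.25→9.25]: (6.13+0.42)/2 × 6 = 19.65
  [9.25→9.75]: (0.42+0.34)/2 × 0.5 = 0.19
  [9.75→10]: (0.34+0.30)/2 × 0.25 = 0.08
  [10→16]: (0.30+0.02)/2 × 6 = 0.96
  Sum = 71.175 mcg/mL·hr
Extrapolated tail: C_last / k_e = 0.02 / 0.445 = 0.045
AUC_0→∞ = 71.175 + 0.045 = 71.22 mcg/mL·hr

AUC = 71.2 mcg/mL·hr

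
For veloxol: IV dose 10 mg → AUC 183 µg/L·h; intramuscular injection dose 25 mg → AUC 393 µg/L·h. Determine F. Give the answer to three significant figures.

F = (AUC_ev / D_ev) / (AUC_iv / D_iv)
  = (393/25) / (183/10)
  = 15.72 / 18.3 = 0.8590

F = 0.859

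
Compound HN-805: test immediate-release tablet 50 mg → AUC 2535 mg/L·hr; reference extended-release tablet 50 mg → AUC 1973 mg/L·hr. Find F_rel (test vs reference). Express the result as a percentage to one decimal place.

F_rel = (AUC_test/D_test) / (AUC_ref/D_ref)
      = (2535/50) / (1973/50)
      = 50.7 / 39.46 = 1.2848 = 128.48%

F_rel = 128.5%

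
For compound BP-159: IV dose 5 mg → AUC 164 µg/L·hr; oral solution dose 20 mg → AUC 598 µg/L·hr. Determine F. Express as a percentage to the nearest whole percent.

F = 91%

F = (AUC_ev / D_ev) / (AUC_iv / D_iv)
  = (598/20) / (164/5)
  = 29.9 / 32.8 = 0.9116
  = 91.16%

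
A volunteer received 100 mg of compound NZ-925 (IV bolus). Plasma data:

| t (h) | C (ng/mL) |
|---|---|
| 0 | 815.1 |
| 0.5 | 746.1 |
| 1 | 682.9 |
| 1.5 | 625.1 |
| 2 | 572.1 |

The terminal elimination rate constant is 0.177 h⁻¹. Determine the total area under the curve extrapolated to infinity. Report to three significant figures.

Trapezoidal AUC_0→2:
  [0→0.5]: (815.1+746.1)/2 × 0.5 = 390.3
  [0.5→1]: (746.1+682.9)/2 × 0.5 = 357.25
  [1→1.5]: (682.9+625.1)/2 × 0.5 = 327.0
  [1.5→2]: (625.1+572.1)/2 × 0.5 = 299.3
  Sum = 1373.85 ng/mL·h
Extrapolated tail: C_last / k_e = 572.1 / 0.177 = 3232.203
AUC_0→∞ = 1373.85 + 3232.203 = 4606.053 ng/mL·h

AUC = 4610 ng/mL·h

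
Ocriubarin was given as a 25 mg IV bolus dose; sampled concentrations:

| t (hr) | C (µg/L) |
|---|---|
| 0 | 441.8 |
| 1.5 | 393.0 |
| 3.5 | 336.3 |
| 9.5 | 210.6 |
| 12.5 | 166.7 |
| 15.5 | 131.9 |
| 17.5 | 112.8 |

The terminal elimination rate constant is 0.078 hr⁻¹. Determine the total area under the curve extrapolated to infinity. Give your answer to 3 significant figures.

AUC = 5700 µg/L·hr

Trapezoidal AUC_0→17.5:
  [0→1.5]: (441.8+393.0)/2 × 1.5 = 626.1
  [1.5→3.5]: (393.0+336.3)/2 × 2 = 729.3
  [3.5→9.5]: (336.3+210.6)/2 × 6 = 1640.7
  [9.5→12.5]: (210.6+166.7)/2 × 3 = 565.95
  [12.5→15.5]: (166.7+131.9)/2 × 3 = 447.9
  [15.5→17.5]: (131.9+112.8)/2 × 2 = 244.7
  Sum = 4254.65 µg/L·hr
Extrapolated tail: C_last / k_e = 112.8 / 0.078 = 1446.154
AUC_0→∞ = 4254.65 + 1446.154 = 5700.804 µg/L·hr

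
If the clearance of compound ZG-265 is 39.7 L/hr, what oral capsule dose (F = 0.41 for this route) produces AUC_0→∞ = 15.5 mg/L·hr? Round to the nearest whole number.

Dose = CL × AUC_0→∞ / F
     = 39.7 × 15.5 / 0.41 = 1500.85 mg

Dose = 1501 mg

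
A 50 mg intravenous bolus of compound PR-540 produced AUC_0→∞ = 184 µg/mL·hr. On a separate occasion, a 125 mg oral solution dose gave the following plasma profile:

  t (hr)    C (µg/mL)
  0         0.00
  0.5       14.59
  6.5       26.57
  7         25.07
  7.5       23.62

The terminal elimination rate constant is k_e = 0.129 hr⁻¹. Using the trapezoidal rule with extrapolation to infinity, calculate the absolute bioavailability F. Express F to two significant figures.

F = 0.73

Trapezoidal AUC_0→7.5 (oral solution):
  [0→0.5]: (0.00+14.59)/2 × 0.5 = 3.6475
  [0.5→6.5]: (14.59+26.57)/2 × 6 = 123.48
  [6.5→7]: (26.57+25.07)/2 × 0.5 = 12.91
  [7→7.5]: (25.07+23.62)/2 × 0.5 = 12.1725
  Sum = 152.21 µg/mL·hr
Tail: C_last/k_e = 23.62/0.129 = 183.101
AUC_0→∞ (oral solution) = 152.21 + 183.101 = 335.311 µg/mL·hr
F = (AUC_ev/D_ev)/(AUC_iv/D_iv) = (335.311/125)/(184/50) = 2.682488/3.68 = 0.7289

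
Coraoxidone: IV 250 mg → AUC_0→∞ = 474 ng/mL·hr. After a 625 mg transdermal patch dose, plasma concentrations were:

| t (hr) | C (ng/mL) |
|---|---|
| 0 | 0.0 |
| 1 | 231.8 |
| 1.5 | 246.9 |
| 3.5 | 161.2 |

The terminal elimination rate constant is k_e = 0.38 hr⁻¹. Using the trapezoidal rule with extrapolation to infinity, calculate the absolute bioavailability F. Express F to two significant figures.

F = 0.90

Trapezoidal AUC_0→3.5 (transdermal patch):
  [0→1]: (0.0+231.8)/2 × 1 = 115.9
  [1→1.5]: (231.8+246.9)/2 × 0.5 = 119.675
  [1.5→3.5]: (246.9+161.2)/2 × 2 = 408.1
  Sum = 643.675 ng/mL·hr
Tail: C_last/k_e = 161.2/0.38 = 424.211
AUC_0→∞ (transdermal patch) = 643.675 + 424.211 = 1067.886 ng/mL·hr
F = (AUC_ev/D_ev)/(AUC_iv/D_iv) = (1067.886/625)/(474/250) = 1.7086176/1.896 = 0.9012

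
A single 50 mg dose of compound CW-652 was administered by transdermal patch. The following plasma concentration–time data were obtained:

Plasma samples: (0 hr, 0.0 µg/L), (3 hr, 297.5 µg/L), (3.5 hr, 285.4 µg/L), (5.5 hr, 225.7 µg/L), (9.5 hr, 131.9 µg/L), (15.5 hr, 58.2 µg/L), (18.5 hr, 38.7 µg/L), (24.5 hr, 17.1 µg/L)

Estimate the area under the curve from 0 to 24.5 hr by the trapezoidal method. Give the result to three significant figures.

AUC = 2700 µg/L·hr

Trapezoidal AUC_0→24.5:
  [0→3]: (0.0+297.5)/2 × 3 = 446.25
  [3→3.5]: (297.5+285.4)/2 × 0.5 = 145.725
  [3.5→5.5]: (285.4+225.7)/2 × 2 = 511.1
  [5.5→9.5]: (225.7+131.9)/2 × 4 = 715.2
  [9.5→15.5]: (131.9+58.2)/2 × 6 = 570.3
  [15.5→18.5]: (58.2+38.7)/2 × 3 = 145.35
  [18.5→24.5]: (38.7+17.1)/2 × 6 = 167.4
  Sum = 2701.325 µg/L·hr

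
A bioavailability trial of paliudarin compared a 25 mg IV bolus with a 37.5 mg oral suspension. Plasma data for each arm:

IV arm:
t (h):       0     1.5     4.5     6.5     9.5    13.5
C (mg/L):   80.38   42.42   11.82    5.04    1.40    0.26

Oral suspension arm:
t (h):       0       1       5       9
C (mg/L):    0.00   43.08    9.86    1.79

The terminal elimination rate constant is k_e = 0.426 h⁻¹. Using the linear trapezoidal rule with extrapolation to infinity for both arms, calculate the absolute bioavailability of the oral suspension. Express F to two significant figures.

Trapezoidal AUC_0→13.5 (IV):
  [0→1.5]: (80.38+42.42)/2 × 1.5 = 92.1
  [1.5→4.5]: (42.42+11.82)/2 × 3 = 81.36
  [4.5→6.5]: (11.82+5.04)/2 × 2 = 16.86
  [6.5→9.5]: (5.04+1.40)/2 × 3 = 9.66
  [9.5→13.5]: (1.40+0.26)/2 × 4 = 3.32
  Sum = 203.3 mg/L·h
IV tail: 0.26/0.426 = 0.610; AUC_iv,0→∞ = 203.3 + 0.610 = 203.91 mg/L·h
Trapezoidal AUC_0→9 (oral suspension):
  [0→1]: (0.00+43.08)/2 × 1 = 21.54
  [1→5]: (43.08+9.86)/2 × 4 = 105.88
  [5→9]: (9.86+1.79)/2 × 4 = 23.3
  Sum = 150.72 mg/L·h
oral suspension tail: 1.79/0.426 = 4.202; AUC_ev,0→∞ = 150.72 + 4.202 = 154.922 mg/L·h
F = (AUC_ev/D_ev)/(AUC_iv/D_iv) = (154.922/37.5)/(203.91/25) = 4.13125/8.1564 = 0.5065

F = 0.51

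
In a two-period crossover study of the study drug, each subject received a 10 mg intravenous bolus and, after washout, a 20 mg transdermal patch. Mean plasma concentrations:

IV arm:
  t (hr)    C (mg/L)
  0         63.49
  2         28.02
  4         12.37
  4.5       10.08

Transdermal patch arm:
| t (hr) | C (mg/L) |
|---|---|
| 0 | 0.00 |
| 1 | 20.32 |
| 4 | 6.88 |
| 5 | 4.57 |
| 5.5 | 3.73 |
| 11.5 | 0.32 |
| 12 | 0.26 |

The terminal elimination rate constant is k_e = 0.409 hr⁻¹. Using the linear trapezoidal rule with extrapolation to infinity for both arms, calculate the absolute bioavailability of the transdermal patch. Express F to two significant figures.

F = 0.22

Trapezoidal AUC_0→4.5 (IV):
  [0→2]: (63.49+28.02)/2 × 2 = 91.51
  [2→4]: (28.02+12.37)/2 × 2 = 40.39
  [4→4.5]: (12.37+10.08)/2 × 0.5 = 5.6125
  Sum = 137.5125 mg/L·hr
IV tail: 10.08/0.409 = 24.645; AUC_iv,0→∞ = 137.5125 + 24.645 = 162.1575 mg/L·hr
Trapezoidal AUC_0→12 (transdermal patch):
  [0→1]: (0.00+20.32)/2 × 1 = 10.16
  [1→4]: (20.32+6.88)/2 × 3 = 40.8
  [4→5]: (6.88+4.57)/2 × 1 = 5.725
  [5→5.5]: (4.57+3.73)/2 × 0.5 = 2.075
  [5.5→11.5]: (3.73+0.32)/2 × 6 = 12.15
  [11.5→12]: (0.32+0.26)/2 × 0.5 = 0.145
  Sum = 71.055 mg/L·hr
transdermal patch tail: 0.26/0.409 = 0.636; AUC_ev,0→∞ = 71.055 + 0.636 = 71.691 mg/L·hr
F = (AUC_ev/D_ev)/(AUC_iv/D_iv) = (71.691/20)/(162.1575/10) = 3.58455/16.21575 = 0.2211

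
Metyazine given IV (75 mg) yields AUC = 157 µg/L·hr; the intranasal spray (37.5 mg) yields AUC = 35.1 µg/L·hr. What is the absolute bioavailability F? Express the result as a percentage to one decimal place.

F = (AUC_ev / D_ev) / (AUC_iv / D_iv)
  = (35.1/37.5) / (157/75)
  = 0.936 / 2.09333 = 0.4471
  = 44.71%

F = 44.7%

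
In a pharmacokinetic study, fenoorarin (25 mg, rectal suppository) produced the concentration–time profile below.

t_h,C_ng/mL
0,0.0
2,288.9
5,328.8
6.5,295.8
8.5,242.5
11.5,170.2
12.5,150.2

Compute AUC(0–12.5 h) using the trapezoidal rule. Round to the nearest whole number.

Trapezoidal AUC_0→12.5:
  [0→2]: (0.0+288.9)/2 × 2 = 288.9
  [2→5]: (288.9+328.8)/2 × 3 = 926.55
  [5→6.5]: (328.8+295.8)/2 × 1.5 = 468.45
  [6.5→8.5]: (295.8+242.5)/2 × 2 = 538.3
  [8.5→11.5]: (242.5+170.2)/2 × 3 = 619.05
  [11.5→12.5]: (170.2+150.2)/2 × 1 = 160.2
  Sum = 3001.45 ng/mL·h

AUC = 3001 ng/mL·h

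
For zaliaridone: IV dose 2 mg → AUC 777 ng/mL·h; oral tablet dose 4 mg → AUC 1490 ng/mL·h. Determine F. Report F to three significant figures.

F = (AUC_ev / D_ev) / (AUC_iv / D_iv)
  = (1490/4) / (777/2)
  = 372.5 / 388.5 = 0.9588

F = 0.959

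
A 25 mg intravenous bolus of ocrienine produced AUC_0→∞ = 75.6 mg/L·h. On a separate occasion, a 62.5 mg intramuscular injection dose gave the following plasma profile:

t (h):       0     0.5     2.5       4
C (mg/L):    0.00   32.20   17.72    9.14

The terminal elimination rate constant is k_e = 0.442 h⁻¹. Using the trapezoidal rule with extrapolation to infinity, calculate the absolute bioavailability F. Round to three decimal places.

Trapezoidal AUC_0→4 (intramuscular injection):
  [0→0.5]: (0.00+32.20)/2 × 0.5 = 8.05
  [0.5→2.5]: (32.20+17.72)/2 × 2 = 49.92
  [2.5→4]: (17.72+9.14)/2 × 1.5 = 20.145
  Sum = 78.115 mg/L·h
Tail: C_last/k_e = 9.14/0.442 = 20.679
AUC_0→∞ (intramuscular injection) = 78.115 + 20.679 = 98.794 mg/L·h
F = (AUC_ev/D_ev)/(AUC_iv/D_iv) = (98.794/62.5)/(75.6/25) = 1.580704/3.024 = 0.5227

F = 0.523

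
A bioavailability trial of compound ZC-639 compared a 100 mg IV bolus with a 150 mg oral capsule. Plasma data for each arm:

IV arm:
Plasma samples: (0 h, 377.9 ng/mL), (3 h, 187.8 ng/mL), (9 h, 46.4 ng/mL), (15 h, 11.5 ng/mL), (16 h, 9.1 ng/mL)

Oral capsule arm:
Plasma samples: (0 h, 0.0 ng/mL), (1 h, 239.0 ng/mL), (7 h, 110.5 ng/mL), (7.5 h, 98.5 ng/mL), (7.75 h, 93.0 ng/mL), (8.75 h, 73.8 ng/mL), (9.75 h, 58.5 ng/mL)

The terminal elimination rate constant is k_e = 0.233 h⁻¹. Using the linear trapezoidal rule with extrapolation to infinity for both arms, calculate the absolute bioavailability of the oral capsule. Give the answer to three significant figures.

F = 0.618

Trapezoidal AUC_0→16 (IV):
  [0→3]: (377.9+187.8)/2 × 3 = 848.55
  [3→9]: (187.8+46.4)/2 × 6 = 702.6
  [9→15]: (46.4+11.5)/2 × 6 = 173.7
  [15→16]: (11.5+9.1)/2 × 1 = 10.3
  Sum = 1735.15 ng/mL·h
IV tail: 9.1/0.233 = 39.056; AUC_iv,0→∞ = 1735.15 + 39.056 = 1774.206 ng/mL·h
Trapezoidal AUC_0→9.75 (oral capsule):
  [0→1]: (0.0+239.0)/2 × 1 = 119.5
  [1→7]: (239.0+110.5)/2 × 6 = 1048.5
  [7→7.5]: (110.5+98.5)/2 × 0.5 = 52.25
  [7.5→7.75]: (98.5+93.0)/2 × 0.25 = 23.9375
  [7.75→8.75]: (93.0+73.8)/2 × 1 = 83.4
  [8.75→9.75]: (73.8+58.5)/2 × 1 = 66.15
  Sum = 1393.7375 ng/mL·h
oral capsule tail: 58.5/0.233 = 251.073; AUC_ev,0→∞ = 1393.7375 + 251.073 = 1644.8105 ng/mL·h
F = (AUC_ev/D_ev)/(AUC_iv/D_iv) = (1644.8105/150)/(1774.206/100) = 10.9654/17.74206 = 0.6180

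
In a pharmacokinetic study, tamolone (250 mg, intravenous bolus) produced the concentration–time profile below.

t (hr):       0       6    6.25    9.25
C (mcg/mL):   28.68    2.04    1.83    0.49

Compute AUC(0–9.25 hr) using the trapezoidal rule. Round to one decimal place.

Trapezoidal AUC_0→9.25:
  [0→6]: (28.68+2.04)/2 × 6 = 92.16
  [6→6.25]: (2.04+1.83)/2 × 0.25 = 0.48375
  [6.25→9.25]: (1.83+0.49)/2 × 3 = 3.48
  Sum = 96.12375 mcg/mL·hr

AUC = 96.1 mcg/mL·hr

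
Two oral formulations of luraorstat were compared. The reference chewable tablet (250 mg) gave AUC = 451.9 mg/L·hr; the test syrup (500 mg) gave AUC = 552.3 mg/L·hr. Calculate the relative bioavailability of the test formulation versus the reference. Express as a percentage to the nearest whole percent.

F_rel = (AUC_test/D_test) / (AUC_ref/D_ref)
      = (552.3/500) / (451.9/250)
      = 1.1046 / 1.8076 = 0.6111 = 61.11%

F_rel = 61%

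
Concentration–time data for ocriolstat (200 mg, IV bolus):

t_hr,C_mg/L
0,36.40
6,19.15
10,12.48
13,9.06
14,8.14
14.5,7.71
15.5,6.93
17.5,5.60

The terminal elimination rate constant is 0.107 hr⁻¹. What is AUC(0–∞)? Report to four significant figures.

AUC = 347.0 mg/L·hr

Trapezoidal AUC_0→17.5:
  [0→6]: (36.40+19.15)/2 × 6 = 166.65
  [6→10]: (19.15+12.48)/2 × 4 = 63.26
  [10→13]: (12.48+9.06)/2 × 3 = 32.31
  [13→14]: (9.06+8.14)/2 × 1 = 8.6
  [14→14.5]: (8.14+7.71)/2 × 0.5 = 3.9625
  [14.5→15.5]: (7.71+6.93)/2 × 1 = 7.32
  [15.5→17.5]: (6.93+5.60)/2 × 2 = 12.53
  Sum = 294.6325 mg/L·hr
Extrapolated tail: C_last / k_e = 5.60 / 0.107 = 52.336
AUC_0→∞ = 294.6325 + 52.336 = 346.9685 mg/L·hr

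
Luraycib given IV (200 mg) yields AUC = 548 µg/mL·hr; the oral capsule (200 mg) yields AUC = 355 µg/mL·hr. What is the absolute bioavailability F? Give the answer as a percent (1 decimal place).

F = 64.8%

F = (AUC_ev / D_ev) / (AUC_iv / D_iv)
  = (355/200) / (548/200)
  = 1.775 / 2.74 = 0.6478
  = 64.78%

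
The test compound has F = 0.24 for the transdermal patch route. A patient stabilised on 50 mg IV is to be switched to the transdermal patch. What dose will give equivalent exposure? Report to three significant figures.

For equal systemic exposure: F × D_ev = D_iv
D_ev = D_iv / F = 50 / 0.24 = 208.333 mg

D_transdermal = 208 mg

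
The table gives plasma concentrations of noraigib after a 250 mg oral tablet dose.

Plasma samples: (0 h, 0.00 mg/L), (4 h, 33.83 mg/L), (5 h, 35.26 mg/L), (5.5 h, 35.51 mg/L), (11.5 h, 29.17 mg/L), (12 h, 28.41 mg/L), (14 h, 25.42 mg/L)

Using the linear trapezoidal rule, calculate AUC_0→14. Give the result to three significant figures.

Trapezoidal AUC_0→14:
  [0→4]: (0.00+33.83)/2 × 4 = 67.66
  [4→5]: (33.83+35.26)/2 × 1 = 34.545
  [5→5.5]: (35.26+35.51)/2 × 0.5 = 17.6925
  [5.5→11.5]: (35.51+29.17)/2 × 6 = 194.04
  [11.5→12]: (29.17+28.41)/2 × 0.5 = 14.395
  [12→14]: (28.41+25.42)/2 × 2 = 53.83
  Sum = 382.1625 mg/L·h

AUC = 382 mg/L·h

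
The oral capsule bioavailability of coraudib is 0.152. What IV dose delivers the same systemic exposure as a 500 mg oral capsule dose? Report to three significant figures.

Systemic exposure from an extravascular dose = F × D_ev, so the equivalent IV dose is F × D_ev.
D_iv = F × D_ev = 0.152 × 500 = 76 mg

D_iv = 76.0 mg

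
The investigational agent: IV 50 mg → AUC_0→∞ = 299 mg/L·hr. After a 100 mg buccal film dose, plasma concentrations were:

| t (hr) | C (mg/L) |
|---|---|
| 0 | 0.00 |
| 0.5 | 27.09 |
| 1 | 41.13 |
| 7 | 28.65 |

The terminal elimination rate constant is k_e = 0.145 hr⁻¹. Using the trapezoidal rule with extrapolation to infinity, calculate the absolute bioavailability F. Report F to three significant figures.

F = 0.720

Trapezoidal AUC_0→7 (buccal film):
  [0→0.5]: (0.00+27.09)/2 × 0.5 = 6.7725
  [0.5→1]: (27.09+41.13)/2 × 0.5 = 17.055
  [1→7]: (41.13+28.65)/2 × 6 = 209.34
  Sum = 233.1675 mg/L·hr
Tail: C_last/k_e = 28.65/0.145 = 197.586
AUC_0→∞ (buccal film) = 233.1675 + 197.586 = 430.7535 mg/L·hr
F = (AUC_ev/D_ev)/(AUC_iv/D_iv) = (430.7535/100)/(299/50) = 4.307535/5.98 = 0.7203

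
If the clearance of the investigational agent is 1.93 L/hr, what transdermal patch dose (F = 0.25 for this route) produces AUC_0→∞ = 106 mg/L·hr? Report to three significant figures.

Dose = CL × AUC_0→∞ / F
     = 1.93 × 106 / 0.25 = 818.32 mg

Dose = 818 mg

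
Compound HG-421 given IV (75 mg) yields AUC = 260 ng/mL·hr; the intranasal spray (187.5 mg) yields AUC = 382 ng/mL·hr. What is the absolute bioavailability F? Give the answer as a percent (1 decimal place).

F = (AUC_ev / D_ev) / (AUC_iv / D_iv)
  = (382/187.5) / (260/75)
  = 2.03733 / 3.46667 = 0.5877
  = 58.77%

F = 58.8%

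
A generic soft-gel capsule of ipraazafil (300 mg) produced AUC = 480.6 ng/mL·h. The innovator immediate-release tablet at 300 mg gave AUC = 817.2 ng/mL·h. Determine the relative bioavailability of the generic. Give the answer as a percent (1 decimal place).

F_rel = (AUC_test/D_test) / (AUC_ref/D_ref)
      = (480.6/300) / (817.2/300)
      = 1.602 / 2.724 = 0.5881 = 58.81%

F_rel = 58.8%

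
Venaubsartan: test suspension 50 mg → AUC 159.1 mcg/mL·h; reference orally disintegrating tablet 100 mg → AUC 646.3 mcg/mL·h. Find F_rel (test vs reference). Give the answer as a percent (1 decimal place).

F_rel = 49.2%

F_rel = (AUC_test/D_test) / (AUC_ref/D_ref)
      = (159.1/50) / (646.3/100)
      = 3.182 / 6.463 = 0.4923 = 49.23%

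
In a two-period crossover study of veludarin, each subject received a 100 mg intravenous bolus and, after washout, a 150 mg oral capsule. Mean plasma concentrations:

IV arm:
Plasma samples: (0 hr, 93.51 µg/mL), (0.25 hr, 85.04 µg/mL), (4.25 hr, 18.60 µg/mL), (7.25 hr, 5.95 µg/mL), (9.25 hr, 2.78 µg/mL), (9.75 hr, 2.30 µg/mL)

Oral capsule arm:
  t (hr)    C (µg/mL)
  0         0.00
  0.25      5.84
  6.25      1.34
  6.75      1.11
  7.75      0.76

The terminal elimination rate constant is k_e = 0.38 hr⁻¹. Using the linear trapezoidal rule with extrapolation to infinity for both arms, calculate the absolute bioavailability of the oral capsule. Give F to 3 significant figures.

F = 0.0609

Trapezoidal AUC_0→9.75 (IV):
  [0→0.25]: (93.51+85.04)/2 × 0.25 = 22.31875
  [0.25→4.25]: (85.04+18.60)/2 × 4 = 207.28
  [4.25→7.25]: (18.60+5.95)/2 × 3 = 36.825
  [7.25→9.25]: (5.95+2.78)/2 × 2 = 8.73
  [9.25→9.75]: (2.78+2.30)/2 × 0.5 = 1.27
  Sum = 276.42375 µg/mL·hr
IV tail: 2.30/0.38 = 6.053; AUC_iv,0→∞ = 276.42375 + 6.053 = 282.47675 µg/mL·hr
Trapezoidal AUC_0→7.75 (oral capsule):
  [0→0.25]: (0.00+5.84)/2 × 0.25 = 0.73
  [0.25→6.25]: (5.84+1.34)/2 × 6 = 21.54
  [6.25→6.75]: (1.34+1.11)/2 × 0.5 = 0.6125
  [6.75→7.75]: (1.11+0.76)/2 × 1 = 0.935
  Sum = 23.8175 µg/mL·hr
oral capsule tail: 0.76/0.38 = 2.000; AUC_ev,0→∞ = 23.8175 + 2.000 = 25.8175 µg/mL·hr
F = (AUC_ev/D_ev)/(AUC_iv/D_iv) = (25.8175/150)/(282.47675/100) = 0.172117/2.8247675 = 0.0609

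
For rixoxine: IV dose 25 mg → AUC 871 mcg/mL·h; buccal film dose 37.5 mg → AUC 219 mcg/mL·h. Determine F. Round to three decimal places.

F = 0.168

F = (AUC_ev / D_ev) / (AUC_iv / D_iv)
  = (219/37.5) / (871/25)
  = 5.84 / 34.84 = 0.1676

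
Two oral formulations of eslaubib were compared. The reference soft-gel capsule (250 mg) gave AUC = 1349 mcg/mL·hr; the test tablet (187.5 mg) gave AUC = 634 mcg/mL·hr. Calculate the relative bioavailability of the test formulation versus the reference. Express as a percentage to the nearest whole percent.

F_rel = (AUC_test/D_test) / (AUC_ref/D_ref)
      = (634/187.5) / (1349/250)
      = 3.38133 / 5.396 = 0.6266 = 62.66%

F_rel = 63%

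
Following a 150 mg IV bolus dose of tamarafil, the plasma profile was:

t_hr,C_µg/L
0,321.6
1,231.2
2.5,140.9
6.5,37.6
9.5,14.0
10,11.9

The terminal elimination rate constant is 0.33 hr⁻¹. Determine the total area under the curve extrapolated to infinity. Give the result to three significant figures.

AUC = 1030 µg/L·hr

Trapezoidal AUC_0→10:
  [0→1]: (321.6+231.2)/2 × 1 = 276.4
  [1→2.5]: (231.2+140.9)/2 × 1.5 = 279.075
  [2.5→6.5]: (140.9+37.6)/2 × 4 = 357.0
  [6.5→9.5]: (37.6+14.0)/2 × 3 = 77.4
  [9.5→10]: (14.0+11.9)/2 × 0.5 = 6.475
  Sum = 996.35 µg/L·hr
Extrapolated tail: C_last / k_e = 11.9 / 0.33 = 36.061
AUC_0→∞ = 996.35 + 36.061 = 1032.411 µg/L·hr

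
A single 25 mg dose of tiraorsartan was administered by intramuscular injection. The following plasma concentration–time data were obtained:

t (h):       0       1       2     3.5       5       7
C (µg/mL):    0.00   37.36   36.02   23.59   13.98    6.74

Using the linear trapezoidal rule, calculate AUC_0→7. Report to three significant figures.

Trapezoidal AUC_0→7:
  [0→1]: (0.00+37.36)/2 × 1 = 18.68
  [1→2]: (37.36+36.02)/2 × 1 = 36.69
  [2→3.5]: (36.02+23.59)/2 × 1.5 = 44.7075
  [3.5→5]: (23.59+13.98)/2 × 1.5 = 28.1775
  [5→7]: (13.98+6.74)/2 × 2 = 20.72
  Sum = 148.975 µg/mL·h

AUC = 149 µg/mL·h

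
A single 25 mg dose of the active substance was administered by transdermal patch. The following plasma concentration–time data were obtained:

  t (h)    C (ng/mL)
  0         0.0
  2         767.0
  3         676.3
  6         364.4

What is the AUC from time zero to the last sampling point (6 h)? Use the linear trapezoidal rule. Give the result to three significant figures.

Trapezoidal AUC_0→6:
  [0→2]: (0.0+767.0)/2 × 2 = 767.0
  [2→3]: (767.0+676.3)/2 × 1 = 721.65
  [3→6]: (676.3+364.4)/2 × 3 = 1561.05
  Sum = 3049.7 ng/mL·h

AUC = 3050 ng/mL·h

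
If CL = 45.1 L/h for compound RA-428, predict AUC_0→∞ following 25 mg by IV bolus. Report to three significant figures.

AUC = 0.554 mg/L·h

AUC_0→∞ = Dose_iv / CL
        = 25 / 45.1 = 0.554324 mg/L·h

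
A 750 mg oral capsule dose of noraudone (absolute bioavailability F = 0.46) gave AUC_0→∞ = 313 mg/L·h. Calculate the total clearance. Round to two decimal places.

CL = F × Dose / AUC_0→∞
   = 0.46 × 750 / 313 = 1.10224 L/h

CL = 1.10 L/h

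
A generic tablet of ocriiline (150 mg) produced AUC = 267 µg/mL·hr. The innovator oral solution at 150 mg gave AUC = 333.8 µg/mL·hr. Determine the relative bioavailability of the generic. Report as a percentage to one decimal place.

F_rel = 80.0%

F_rel = (AUC_test/D_test) / (AUC_ref/D_ref)
      = (267/150) / (333.8/150)
      = 1.78 / 2.22533 = 0.7999 = 79.99%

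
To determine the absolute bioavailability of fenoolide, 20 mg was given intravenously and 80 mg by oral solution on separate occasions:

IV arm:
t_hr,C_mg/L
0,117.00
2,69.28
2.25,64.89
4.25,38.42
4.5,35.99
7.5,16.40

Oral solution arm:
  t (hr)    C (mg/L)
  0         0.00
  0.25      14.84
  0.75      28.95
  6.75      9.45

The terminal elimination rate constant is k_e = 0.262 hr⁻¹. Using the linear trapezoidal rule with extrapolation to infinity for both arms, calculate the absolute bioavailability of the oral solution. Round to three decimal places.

F = 0.090

Trapezoidal AUC_0→7.5 (IV):
  [0→2]: (117.00+69.28)/2 × 2 = 186.28
  [2→2.25]: (69.28+64.89)/2 × 0.25 = 16.77125
  [2.25→4.25]: (64.89+38.42)/2 × 2 = 103.31
  [4.25→4.5]: (38.42+35.99)/2 × 0.25 = 9.30125
  [4.5→7.5]: (35.99+16.40)/2 × 3 = 78.585
  Sum = 394.2475 mg/L·hr
IV tail: 16.40/0.262 = 62.595; AUC_iv,0→∞ = 394.2475 + 62.595 = 456.8425 mg/L·hr
Trapezoidal AUC_0→6.75 (oral solution):
  [0→0.25]: (0.00+14.84)/2 × 0.25 = 1.855
  [0.25→0.75]: (14.84+28.95)/2 × 0.5 = 10.9475
  [0.75→6.75]: (28.95+9.45)/2 × 6 = 115.2
  Sum = 128.0025 mg/L·hr
oral solution tail: 9.45/0.262 = 36.069; AUC_ev,0→∞ = 128.0025 + 36.069 = 164.0715 mg/L·hr
F = (AUC_ev/D_ev)/(AUC_iv/D_iv) = (164.0715/80)/(456.8425/20) = 2.05089/22.842125 = 0.0898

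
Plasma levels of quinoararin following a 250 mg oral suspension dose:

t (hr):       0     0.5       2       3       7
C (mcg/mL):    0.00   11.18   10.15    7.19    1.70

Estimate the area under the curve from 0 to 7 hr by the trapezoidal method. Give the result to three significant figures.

Trapezoidal AUC_0→7:
  [0→0.5]: (0.00+11.18)/2 × 0.5 = 2.795
  [0.5→2]: (11.18+10.15)/2 × 1.5 = 15.9975
  [2→3]: (10.15+7.19)/2 × 1 = 8.67
  [3→7]: (7.19+1.70)/2 × 4 = 17.78
  Sum = 45.2425 mcg/mL·hr

AUC = 45.2 mcg/mL·hr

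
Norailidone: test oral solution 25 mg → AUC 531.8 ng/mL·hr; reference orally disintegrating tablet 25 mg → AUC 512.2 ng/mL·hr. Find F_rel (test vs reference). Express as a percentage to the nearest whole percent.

F_rel = (AUC_test/D_test) / (AUC_ref/D_ref)
      = (531.8/25) / (512.2/25)
      = 21.272 / 20.488 = 1.0383 = 103.83%

F_rel = 104%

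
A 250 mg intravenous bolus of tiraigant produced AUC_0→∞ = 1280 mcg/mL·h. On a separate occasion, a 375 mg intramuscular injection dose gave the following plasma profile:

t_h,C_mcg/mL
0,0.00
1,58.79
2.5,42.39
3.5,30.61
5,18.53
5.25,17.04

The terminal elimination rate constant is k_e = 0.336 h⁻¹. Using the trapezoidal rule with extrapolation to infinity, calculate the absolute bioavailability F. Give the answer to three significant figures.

Trapezoidal AUC_0→5.25 (intramuscular injection):
  [0→1]: (0.00+58.79)/2 × 1 = 29.395
  [1→2.5]: (58.79+42.39)/2 × 1.5 = 75.885
  [2.5→3.5]: (42.39+30.61)/2 × 1 = 36.5
  [3.5→5]: (30.61+18.53)/2 × 1.5 = 36.855
  [5→5.25]: (18.53+17.04)/2 × 0.25 = 4.44625
  Sum = 183.08125 mcg/mL·h
Tail: C_last/k_e = 17.04/0.336 = 50.714
AUC_0→∞ (intramuscular injection) = 183.08125 + 50.714 = 233.79525 mcg/mL·h
F = (AUC_ev/D_ev)/(AUC_iv/D_iv) = (233.79525/375)/(1280/250) = 0.623454/5.12 = 0.1218

F = 0.122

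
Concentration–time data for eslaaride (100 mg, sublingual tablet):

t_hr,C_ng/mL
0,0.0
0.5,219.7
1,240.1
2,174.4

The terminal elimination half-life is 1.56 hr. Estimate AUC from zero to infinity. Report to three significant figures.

AUC = 770 ng/mL·hr

Trapezoidal AUC_0→2:
  [0→0.5]: (0.0+219.7)/2 × 0.5 = 54.925
  [0.5→1]: (219.7+240.1)/2 × 0.5 = 114.95
  [1→2]: (240.1+174.4)/2 × 1 = 207.25
  Sum = 377.125 ng/mL·hr
k_e = ln2 / t½ = 0.693147 / 1.56 = 0.4443 hr^-1
Extrapolated tail: C_last / k_e = 174.4 / 0.4443 = 392.528
AUC_0→∞ = 377.125 + 392.528 = 769.653 ng/mL·hr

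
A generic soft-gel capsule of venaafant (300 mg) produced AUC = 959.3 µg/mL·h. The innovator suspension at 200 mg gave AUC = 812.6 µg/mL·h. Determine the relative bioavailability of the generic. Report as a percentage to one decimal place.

F_rel = 78.7%

F_rel = (AUC_test/D_test) / (AUC_ref/D_ref)
      = (959.3/300) / (812.6/200)
      = 3.19767 / 4.063 = 0.7870 = 78.70%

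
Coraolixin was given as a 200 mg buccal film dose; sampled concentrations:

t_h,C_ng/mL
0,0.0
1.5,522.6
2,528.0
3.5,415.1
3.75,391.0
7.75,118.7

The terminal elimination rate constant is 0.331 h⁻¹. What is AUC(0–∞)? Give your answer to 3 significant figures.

AUC = 2840 ng/mL·h

Trapezoidal AUC_0→7.75:
  [0→1.5]: (0.0+522.6)/2 × 1.5 = 391.95
  [1.5→2]: (522.6+528.0)/2 × 0.5 = 262.65
  [2→3.5]: (528.0+415.1)/2 × 1.5 = 707.325
  [3.5→3.75]: (415.1+391.0)/2 × 0.25 = 100.7625
  [3.75→7.75]: (391.0+118.7)/2 × 4 = 1019.4
  Sum = 2482.0875 ng/mL·h
Extrapolated tail: C_last / k_e = 118.7 / 0.331 = 358.610
AUC_0→∞ = 2482.0875 + 358.610 = 2840.6975 ng/mL·h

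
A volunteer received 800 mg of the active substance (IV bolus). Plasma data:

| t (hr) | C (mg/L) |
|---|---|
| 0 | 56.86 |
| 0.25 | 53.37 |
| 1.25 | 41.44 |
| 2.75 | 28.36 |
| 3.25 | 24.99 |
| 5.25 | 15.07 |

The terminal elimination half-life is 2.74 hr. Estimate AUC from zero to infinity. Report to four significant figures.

AUC = 226.5 mg/L·hr

Trapezoidal AUC_0→5.25:
  [0→0.25]: (56.86+53.37)/2 × 0.25 = 13.77875
  [0.25→1.25]: (53.37+41.44)/2 × 1 = 47.405
  [1.25→2.75]: (41.44+28.36)/2 × 1.5 = 52.35
  [2.75→3.25]: (28.36+24.99)/2 × 0.5 = 13.3375
  [3.25→5.25]: (24.99+15.07)/2 × 2 = 40.06
  Sum = 166.93125 mg/L·hr
k_e = ln2 / t½ = 0.693147 / 2.74 = 0.2530 hr^-1
Extrapolated tail: C_last / k_e = 15.07 / 0.253 = 59.565
AUC_0→∞ = 166.93125 + 59.565 = 226.49625 mg/L·hr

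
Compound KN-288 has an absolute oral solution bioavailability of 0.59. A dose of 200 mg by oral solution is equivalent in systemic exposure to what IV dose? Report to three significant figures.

Systemic exposure from an extravascular dose = F × D_ev, so the equivalent IV dose is F × D_ev.
D_iv = F × D_ev = 0.59 × 200 = 118 mg

D_iv = 118 mg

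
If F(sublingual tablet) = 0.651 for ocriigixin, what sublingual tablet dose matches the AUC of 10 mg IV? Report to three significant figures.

D_sublingual = 15.4 mg

For equal systemic exposure: F × D_ev = D_iv
D_ev = D_iv / F = 10 / 0.651 = 15.361 mg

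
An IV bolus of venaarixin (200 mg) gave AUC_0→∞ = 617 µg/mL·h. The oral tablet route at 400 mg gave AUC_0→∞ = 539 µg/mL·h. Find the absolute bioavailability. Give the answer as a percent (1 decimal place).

F = 43.7%

F = (AUC_ev / D_ev) / (AUC_iv / D_iv)
  = (539/400) / (617/200)
  = 1.3475 / 3.085 = 0.4368
  = 43.68%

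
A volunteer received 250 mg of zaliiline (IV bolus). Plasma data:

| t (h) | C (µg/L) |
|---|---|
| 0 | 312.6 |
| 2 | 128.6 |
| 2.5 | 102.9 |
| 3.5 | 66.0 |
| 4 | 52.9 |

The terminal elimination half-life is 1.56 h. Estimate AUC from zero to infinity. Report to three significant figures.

Trapezoidal AUC_0→4:
  [0→2]: (312.6+128.6)/2 × 2 = 441.2
  [2→2.5]: (128.6+102.9)/2 × 0.5 = 57.875
  [2.5→3.5]: (102.9+66.0)/2 × 1 = 84.45
  [3.5→4]: (66.0+52.9)/2 × 0.5 = 29.725
  Sum = 613.25 µg/L·h
k_e = ln2 / t½ = 0.693147 / 1.56 = 0.4443 h^-1
Extrapolated tail: C_last / k_e = 52.9 / 0.4443 = 119.064
AUC_0→∞ = 613.25 + 119.064 = 732.314 µg/L·h

AUC = 732 µg/L·h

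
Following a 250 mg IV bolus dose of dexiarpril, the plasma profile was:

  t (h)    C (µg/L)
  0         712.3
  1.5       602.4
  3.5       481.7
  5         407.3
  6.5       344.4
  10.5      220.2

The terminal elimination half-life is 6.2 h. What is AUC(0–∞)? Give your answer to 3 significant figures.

AUC = 6400 µg/L·h

Trapezoidal AUC_0→10.5:
  [0→1.5]: (712.3+602.4)/2 × 1.5 = 986.025
  [1.5→3.5]: (602.4+481.7)/2 × 2 = 1084.1
  [3.5→5]: (481.7+407.3)/2 × 1.5 = 666.75
  [5→6.5]: (407.3+344.4)/2 × 1.5 = 563.775
  [6.5→10.5]: (344.4+220.2)/2 × 4 = 1129.2
  Sum = 4429.85 µg/L·h
k_e = ln2 / t½ = 0.693147 / 6.2 = 0.1118 h^-1
Extrapolated tail: C_last / k_e = 220.2 / 0.1118 = 1969.589
AUC_0→∞ = 4429.85 + 1969.589 = 6399.439 µg/L·h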